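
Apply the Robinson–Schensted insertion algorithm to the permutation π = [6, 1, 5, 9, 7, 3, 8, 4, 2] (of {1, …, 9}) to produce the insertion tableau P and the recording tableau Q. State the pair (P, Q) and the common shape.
P = [1, 2, 4, 8] / [3, 7] / [5, 9] / [6];  Q = [1, 3, 4, 7] / [2, 5] / [6, 8] / [9];  common shape = (4, 2, 2, 1)

Row-insert the values π_1, π_2, … into P one at a time, bumping the leftmost entry strictly greater than the inserted value down to the next row. The recording tableau Q records, in position (i, j), the step at which that cell was added to P.
  Insert 6 (step 1): P = [6];  Q = [1]
  Insert 1 (step 2): P = [1] / [6];  Q = [1] / [2]
  Insert 5 (step 3): P = [1, 5] / [6];  Q = [1, 3] / [2]
  Insert 9 (step 4): P = [1, 5, 9] / [6];  Q = [1, 3, 4] / [2]
  Insert 7 (step 5): P = [1, 5, 7] / [6, 9];  Q = [1, 3, 4] / [2, 5]
  Insert 3 (step 6): P = [1, 3, 7] / [5, 9] / [6];  Q = [1, 3, 4] / [2, 5] / [6]
  Insert 8 (step 7): P = [1, 3, 7, 8] / [5, 9] / [6];  Q = [1, 3, 4, 7] / [2, 5] / [6]
  Insert 4 (step 8): P = [1, 3, 4, 8] / [5, 7] / [6, 9];  Q = [1, 3, 4, 7] / [2, 5] / [6, 8]
  Insert 2 (step 9): P = [1, 2, 4, 8] / [3, 7] / [5, 9] / [6];  Q = [1, 3, 4, 7] / [2, 5] / [6, 8] / [9]
Final shape: (4, 2, 2, 1).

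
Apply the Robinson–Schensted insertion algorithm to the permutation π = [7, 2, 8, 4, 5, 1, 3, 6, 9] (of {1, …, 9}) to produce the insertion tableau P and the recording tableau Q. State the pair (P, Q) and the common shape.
P = [1, 3, 5, 6, 9] / [2, 4] / [7, 8];  Q = [1, 3, 5, 8, 9] / [2, 4] / [6, 7];  common shape = (5, 2, 2)

Row-insert the values π_1, π_2, … into P one at a time, bumping the leftmost entry strictly greater than the inserted value down to the next row. The recording tableau Q records, in position (i, j), the step at which that cell was added to P.
  Insert 7 (step 1): P = [7];  Q = [1]
  Insert 2 (step 2): P = [2] / [7];  Q = [1] / [2]
  Insert 8 (step 3): P = [2, 8] / [7];  Q = [1, 3] / [2]
  Insert 4 (step 4): P = [2, 4] / [7, 8];  Q = [1, 3] / [2, 4]
  Insert 5 (step 5): P = [2, 4, 5] / [7, 8];  Q = [1, 3, 5] / [2, 4]
  Insert 1 (step 6): P = [1, 4, 5] / [2, 8] / [7];  Q = [1, 3, 5] / [2, 4] / [6]
  Insert 3 (step 7): P = [1, 3, 5] / [2, 4] / [7, 8];  Q = [1, 3, 5] / [2, 4] / [6, 7]
  Insert 6 (step 8): P = [1, 3, 5, 6] / [2, 4] / [7, 8];  Q = [1, 3, 5, 8] / [2, 4] / [6, 7]
  Insert 9 (step 9): P = [1, 3, 5, 6, 9] / [2, 4] / [7, 8];  Q = [1, 3, 5, 8, 9] / [2, 4] / [6, 7]
Final shape: (5, 2, 2).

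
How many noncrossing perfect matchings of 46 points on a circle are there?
C_23 = 343059613650

These noncrossing handshakes are counted by the Catalan number C_n = (1/(n + 1)) · C(2n, n). For n = 23: C_23 = (1/24) · C(46, 23) = 8233430727600/24 = 343059613650.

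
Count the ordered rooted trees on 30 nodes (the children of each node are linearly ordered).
C_29 = 1002242216651368

These ordered rooted trees are counted by the Catalan number C_n = (1/(n + 1)) · C(2n, n). For n = 29: C_29 = (1/30) · C(58, 29) = 30067266499541040/30 = 1002242216651368.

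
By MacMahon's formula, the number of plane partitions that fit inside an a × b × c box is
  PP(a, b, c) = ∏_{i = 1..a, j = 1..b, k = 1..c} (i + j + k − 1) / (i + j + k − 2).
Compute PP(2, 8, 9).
PP(2, 8, 9) = 118195220

Evaluate the triple product over i = 1..2, j = 1..8, k = 1..9. The factors are (2/1) · (3/2) · (4/3) · (5/4) · (6/5) · (7/6) · (8/7) · (9/8) · … (144 factors total). The numerators and denominators telescope so the product is an integer; carrying out the multiplication exactly gives PP(2, 8, 9) = 118195220.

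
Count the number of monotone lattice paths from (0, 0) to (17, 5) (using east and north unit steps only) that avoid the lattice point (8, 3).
Number of paths = 17259

Total paths from (0, 0) to (17, 5): C(22, 17) = 26334. Paths through (8, 3): (paths (0, 0) → (8, 3)) × (paths (8, 3) → (17, 5)) = C(11, 8) · C(11, 9) = 165 · 55 = 9075. Avoidance count = 26334 − 9075 = 17259.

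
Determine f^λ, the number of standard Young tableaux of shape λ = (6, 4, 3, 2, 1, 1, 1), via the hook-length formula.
# SYT of shape (6, 4, 3, 2, 1, 1, 1) = 16336320

Hook-length formula: f^λ = n! / Π hook(c), product over all cells c of the Young diagram. For λ = (6, 4, 3, 2, 1, 1, 1), n = 18 boxes. Hook lengths by row (left-to-right, top-to-bottom): [12, 8, 6, 4, 2, 1]; [9, 5, 3, 1]; [7, 3, 1]; [5, 1]; [3]; [2]; [1]. Product of hooks = 391910400. So f^λ = 18! / 391910400 = 6402373705728000 / 391910400 = 16336320.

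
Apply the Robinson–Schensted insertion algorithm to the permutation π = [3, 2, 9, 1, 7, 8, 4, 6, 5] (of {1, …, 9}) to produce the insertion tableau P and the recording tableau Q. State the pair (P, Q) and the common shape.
P = [1, 4, 5] / [2, 6, 8] / [3, 7] / [9];  Q = [1, 3, 6] / [2, 5, 8] / [4, 7] / [9];  common shape = (3, 3, 2, 1)

Row-insert the values π_1, π_2, … into P one at a time, bumping the leftmost entry strictly greater than the inserted value down to the next row. The recording tableau Q records, in position (i, j), the step at which that cell was added to P.
  Insert 3 (step 1): P = [3];  Q = [1]
  Insert 2 (step 2): P = [2] / [3];  Q = [1] / [2]
  Insert 9 (step 3): P = [2, 9] / [3];  Q = [1, 3] / [2]
  Insert 1 (step 4): P = [1, 9] / [2] / [3];  Q = [1, 3] / [2] / [4]
  Insert 7 (step 5): P = [1, 7] / [2, 9] / [3];  Q = [1, 3] / [2, 5] / [4]
  Insert 8 (step 6): P = [1, 7, 8] / [2, 9] / [3];  Q = [1, 3, 6] / [2, 5] / [4]
  Insert 4 (step 7): P = [1, 4, 8] / [2, 7] / [3, 9];  Q = [1, 3, 6] / [2, 5] / [4, 7]
  Insert 6 (step 8): P = [1, 4, 6] / [2, 7, 8] / [3, 9];  Q = [1, 3, 6] / [2, 5, 8] / [4, 7]
  Insert 5 (step 9): P = [1, 4, 5] / [2, 6, 8] / [3, 7] / [9];  Q = [1, 3, 6] / [2, 5, 8] / [4, 7] / [9]
Final shape: (3, 3, 2, 1).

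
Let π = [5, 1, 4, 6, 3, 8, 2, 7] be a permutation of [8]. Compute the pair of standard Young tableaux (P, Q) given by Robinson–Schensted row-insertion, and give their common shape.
P = [1, 2, 6, 7] / [3, 8] / [4] / [5];  Q = [1, 3, 4, 6] / [2, 8] / [5] / [7];  common shape = (4, 2, 1, 1)

Row-insert the values π_1, π_2, … into P one at a time, bumping the leftmost entry strictly greater than the inserted value down to the next row. The recording tableau Q records, in position (i, j), the step at which that cell was added to P.
  Insert 5 (step 1): P = [5];  Q = [1]
  Insert 1 (step 2): P = [1] / [5];  Q = [1] / [2]
  Insert 4 (step 3): P = [1, 4] / [5];  Q = [1, 3] / [2]
  Insert 6 (step 4): P = [1, 4, 6] / [5];  Q = [1, 3, 4] / [2]
  Insert 3 (step 5): P = [1, 3, 6] / [4] / [5];  Q = [1, 3, 4] / [2] / [5]
  Insert 8 (step 6): P = [1, 3, 6, 8] / [4] / [5];  Q = [1, 3, 4, 6] / [2] / [5]
  Insert 2 (step 7): P = [1, 2, 6, 8] / [3] / [4] / [5];  Q = [1, 3, 4, 6] / [2] / [5] / [7]
  Insert 7 (step 8): P = [1, 2, 6, 7] / [3, 8] / [4] / [5];  Q = [1, 3, 4, 6] / [2, 8] / [5] / [7]
Final shape: (4, 2, 1, 1).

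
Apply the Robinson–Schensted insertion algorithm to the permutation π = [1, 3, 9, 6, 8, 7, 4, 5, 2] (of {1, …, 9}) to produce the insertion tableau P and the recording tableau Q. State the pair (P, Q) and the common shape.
P = [1, 2, 4, 5] / [3, 7] / [6] / [8] / [9];  Q = [1, 2, 3, 5] / [4, 8] / [6] / [7] / [9];  common shape = (4, 2, 1, 1, 1)

Row-insert the values π_1, π_2, … into P one at a time, bumping the leftmost entry strictly greater than the inserted value down to the next row. The recording tableau Q records, in position (i, j), the step at which that cell was added to P.
  Insert 1 (step 1): P = [1];  Q = [1]
  Insert 3 (step 2): P = [1, 3];  Q = [1, 2]
  Insert 9 (step 3): P = [1, 3, 9];  Q = [1, 2, 3]
  Insert 6 (step 4): P = [1, 3, 6] / [9];  Q = [1, 2, 3] / [4]
  Insert 8 (step 5): P = [1, 3, 6, 8] / [9];  Q = [1, 2, 3, 5] / [4]
  Insert 7 (step 6): P = [1, 3, 6, 7] / [8] / [9];  Q = [1, 2, 3, 5] / [4] / [6]
  Insert 4 (step 7): P = [1, 3, 4, 7] / [6] / [8] / [9];  Q = [1, 2, 3, 5] / [4] / [6] / [7]
  Insert 5 (step 8): P = [1, 3, 4, 5] / [6, 7] / [8] / [9];  Q = [1, 2, 3, 5] / [4, 8] / [6] / [7]
  Insert 2 (step 9): P = [1, 2, 4, 5] / [3, 7] / [6] / [8] / [9];  Q = [1, 2, 3, 5] / [4, 8] / [6] / [7] / [9]
Final shape: (4, 2, 1, 1, 1).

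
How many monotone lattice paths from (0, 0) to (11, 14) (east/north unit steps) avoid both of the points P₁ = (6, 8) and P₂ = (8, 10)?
Number of paths = 2169114

Inclusion–exclusion. Total paths: C(25, 11) = 4457400. Through P₁: C(14, 6)·C(11, 5) = 1387386. Through P₂: C(18, 8)·C(7, 3) = 1531530. Since P₁ is strictly southwest of P₂, a monotone path through both must visit P₁ then P₂; paths through both = C(14, 6)·C(4, 2)·C(7, 3) = 630630. Avoid both = 4457400 − 1387386 − 1531530 + 630630 = 2169114.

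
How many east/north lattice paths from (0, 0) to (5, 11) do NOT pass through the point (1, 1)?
Number of paths = 2366

Total paths from (0, 0) to (5, 11): C(16, 5) = 4368. Paths through (1, 1): (paths (0, 0) → (1, 1)) × (paths (1, 1) → (5, 11)) = C(2, 1) · C(14, 4) = 2 · 1001 = 2002. Avoidance count = 4368 − 2002 = 2366.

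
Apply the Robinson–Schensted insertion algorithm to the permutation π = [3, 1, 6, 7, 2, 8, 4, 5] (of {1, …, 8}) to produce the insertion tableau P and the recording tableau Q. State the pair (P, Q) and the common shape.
P = [1, 2, 4, 5] / [3, 6, 7, 8];  Q = [1, 3, 4, 6] / [2, 5, 7, 8];  common shape = (4, 4)

Row-insert the values π_1, π_2, … into P one at a time, bumping the leftmost entry strictly greater than the inserted value down to the next row. The recording tableau Q records, in position (i, j), the step at which that cell was added to P.
  Insert 3 (step 1): P = [3];  Q = [1]
  Insert 1 (step 2): P = [1] / [3];  Q = [1] / [2]
  Insert 6 (step 3): P = [1, 6] / [3];  Q = [1, 3] / [2]
  Insert 7 (step 4): P = [1, 6, 7] / [3];  Q = [1, 3, 4] / [2]
  Insert 2 (step 5): P = [1, 2, 7] / [3, 6];  Q = [1, 3, 4] / [2, 5]
  Insert 8 (step 6): P = [1, 2, 7, 8] / [3, 6];  Q = [1, 3, 4, 6] / [2, 5]
  Insert 4 (step 7): P = [1, 2, 4, 8] / [3, 6, 7];  Q = [1, 3, 4, 6] / [2, 5, 7]
  Insert 5 (step 8): P = [1, 2, 4, 5] / [3, 6, 7, 8];  Q = [1, 3, 4, 6] / [2, 5, 7, 8]
Final shape: (4, 4).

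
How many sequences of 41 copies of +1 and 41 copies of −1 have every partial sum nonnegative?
C_41 = 10113918591637898134020

These ballot sequences are counted by the Catalan number C_n = (1/(n + 1)) · C(2n, n). For n = 41: C_41 = (1/42) · C(82, 41) = 424784580848791721628840/42 = 10113918591637898134020.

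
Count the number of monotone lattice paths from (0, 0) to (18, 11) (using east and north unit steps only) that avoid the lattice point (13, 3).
Number of paths = 33876570

Total paths from (0, 0) to (18, 11): C(29, 18) = 34597290. Paths through (13, 3): (paths (0, 0) → (13, 3)) × (paths (13, 3) → (18, 11)) = C(16, 13) · C(13, 5) = 560 · 1287 = 720720. Avoidance count = 34597290 − 720720 = 33876570.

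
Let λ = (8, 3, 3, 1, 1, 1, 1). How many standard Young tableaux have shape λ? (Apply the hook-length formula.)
# SYT of shape (8, 3, 3, 1, 1, 1, 1) = 3281850

Hook-length formula: f^λ = n! / Π hook(c), product over all cells c of the Young diagram. For λ = (8, 3, 3, 1, 1, 1, 1), n = 18 boxes. Hook lengths by row (left-to-right, top-to-bottom): [14, 9, 8, 5, 4, 3, 2, 1]; [8, 3, 2]; [7, 2, 1]; [4]; [3]; [2]; [1]. Product of hooks = 1950842880. So f^λ = 18! / 1950842880 = 6402373705728000 / 1950842880 = 3281850.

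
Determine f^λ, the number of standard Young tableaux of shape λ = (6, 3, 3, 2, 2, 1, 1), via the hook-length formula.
# SYT of shape (6, 3, 3, 2, 2, 1, 1) = 9189180

Hook-length formula: f^λ = n! / Π hook(c), product over all cells c of the Young diagram. For λ = (6, 3, 3, 2, 2, 1, 1), n = 18 boxes. Hook lengths by row (left-to-right, top-to-bottom): [12, 9, 6, 3, 2, 1]; [8, 5, 2]; [7, 4, 1]; [5, 2]; [4, 1]; [2]; [1]. Product of hooks = 696729600. So f^λ = 18! / 696729600 = 6402373705728000 / 696729600 = 9189180.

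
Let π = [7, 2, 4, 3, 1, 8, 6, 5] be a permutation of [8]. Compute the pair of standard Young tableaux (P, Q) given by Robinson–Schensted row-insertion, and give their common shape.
P = [1, 3, 5] / [2, 6] / [4, 8] / [7];  Q = [1, 3, 6] / [2, 7] / [4, 8] / [5];  common shape = (3, 2, 2, 1)

Row-insert the values π_1, π_2, … into P one at a time, bumping the leftmost entry strictly greater than the inserted value down to the next row. The recording tableau Q records, in position (i, j), the step at which that cell was added to P.
  Insert 7 (step 1): P = [7];  Q = [1]
  Insert 2 (step 2): P = [2] / [7];  Q = [1] / [2]
  Insert 4 (step 3): P = [2, 4] / [7];  Q = [1, 3] / [2]
  Insert 3 (step 4): P = [2, 3] / [4] / [7];  Q = [1, 3] / [2] / [4]
  Insert 1 (step 5): P = [1, 3] / [2] / [4] / [7];  Q = [1, 3] / [2] / [4] / [5]
  Insert 8 (step 6): P = [1, 3, 8] / [2] / [4] / [7];  Q = [1, 3, 6] / [2] / [4] / [5]
  Insert 6 (step 7): P = [1, 3, 6] / [2, 8] / [4] / [7];  Q = [1, 3, 6] / [2, 7] / [4] / [5]
  Insert 5 (step 8): P = [1, 3, 5] / [2, 6] / [4, 8] / [7];  Q = [1, 3, 6] / [2, 7] / [4, 8] / [5]
Final shape: (3, 2, 2, 1).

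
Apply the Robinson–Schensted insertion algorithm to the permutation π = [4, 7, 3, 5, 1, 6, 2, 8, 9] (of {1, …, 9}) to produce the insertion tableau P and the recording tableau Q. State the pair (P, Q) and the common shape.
P = [1, 2, 6, 8, 9] / [3, 5] / [4, 7];  Q = [1, 2, 6, 8, 9] / [3, 4] / [5, 7];  common shape = (5, 2, 2)

Row-insert the values π_1, π_2, … into P one at a time, bumping the leftmost entry strictly greater than the inserted value down to the next row. The recording tableau Q records, in position (i, j), the step at which that cell was added to P.
  Insert 4 (step 1): P = [4];  Q = [1]
  Insert 7 (step 2): P = [4, 7];  Q = [1, 2]
  Insert 3 (step 3): P = [3, 7] / [4];  Q = [1, 2] / [3]
  Insert 5 (step 4): P = [3, 5] / [4, 7];  Q = [1, 2] / [3, 4]
  Insert 1 (step 5): P = [1, 5] / [3, 7] / [4];  Q = [1, 2] / [3, 4] / [5]
  Insert 6 (step 6): P = [1, 5, 6] / [3, 7] / [4];  Q = [1, 2, 6] / [3, 4] / [5]
  Insert 2 (step 7): P = [1, 2, 6] / [3, 5] / [4, 7];  Q = [1, 2, 6] / [3, 4] / [5, 7]
  Insert 8 (step 8): P = [1, 2, 6, 8] / [3, 5] / [4, 7];  Q = [1, 2, 6, 8] / [3, 4] / [5, 7]
  Insert 9 (step 9): P = [1, 2, 6, 8, 9] / [3, 5] / [4, 7];  Q = [1, 2, 6, 8, 9] / [3, 4] / [5, 7]
Final shape: (5, 2, 2).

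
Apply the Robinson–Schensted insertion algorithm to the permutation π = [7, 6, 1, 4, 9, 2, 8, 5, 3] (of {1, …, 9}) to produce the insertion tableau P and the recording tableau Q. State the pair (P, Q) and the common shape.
P = [1, 2, 3] / [4, 5] / [6, 8] / [7, 9];  Q = [1, 4, 5] / [2, 7] / [3, 8] / [6, 9];  common shape = (3, 2, 2, 2)

Row-insert the values π_1, π_2, … into P one at a time, bumping the leftmost entry strictly greater than the inserted value down to the next row. The recording tableau Q records, in position (i, j), the step at which that cell was added to P.
  Insert 7 (step 1): P = [7];  Q = [1]
  Insert 6 (step 2): P = [6] / [7];  Q = [1] / [2]
  Insert 1 (step 3): P = [1] / [6] / [7];  Q = [1] / [2] / [3]
  Insert 4 (step 4): P = [1, 4] / [6] / [7];  Q = [1, 4] / [2] / [3]
  Insert 9 (step 5): P = [1, 4, 9] / [6] / [7];  Q = [1, 4, 5] / [2] / [3]
  Insert 2 (step 6): P = [1, 2, 9] / [4] / [6] / [7];  Q = [1, 4, 5] / [2] / [3] / [6]
  Insert 8 (step 7): P = [1, 2, 8] / [4, 9] / [6] / [7];  Q = [1, 4, 5] / [2, 7] / [3] / [6]
  Insert 5 (step 8): P = [1, 2, 5] / [4, 8] / [6, 9] / [7];  Q = [1, 4, 5] / [2, 7] / [3, 8] / [6]
  Insert 3 (step 9): P = [1, 2, 3] / [4, 5] / [6, 8] / [7, 9];  Q = [1, 4, 5] / [2, 7] / [3, 8] / [6, 9]
Final shape: (3, 2, 2, 2).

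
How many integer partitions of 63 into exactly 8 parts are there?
p(63, 8 parts) = 50774

Partitions of n into exactly k parts are in bijection with partitions of n − k into at most k parts (subtract 1 from each part). So p(63, exactly 8) = p(55, parts ≤ 8). Computing via the recurrence p(m, j) = p(m, j−1) + p(m−j, j) gives 50774.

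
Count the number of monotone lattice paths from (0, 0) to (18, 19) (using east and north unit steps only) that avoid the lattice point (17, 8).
Number of paths = 17659653000

Total paths from (0, 0) to (18, 19): C(37, 18) = 17672631900. Paths through (17, 8): (paths (0, 0) → (17, 8)) × (paths (17, 8) → (18, 19)) = C(25, 17) · C(12, 1) = 1081575 · 12 = 12978900. Avoidance count = 17672631900 − 12978900 = 17659653000.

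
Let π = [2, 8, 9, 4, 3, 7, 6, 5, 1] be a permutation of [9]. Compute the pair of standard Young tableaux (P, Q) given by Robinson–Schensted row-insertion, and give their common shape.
P = [1, 3, 5] / [2, 6] / [4, 9] / [7] / [8];  Q = [1, 2, 3] / [4, 6] / [5, 7] / [8] / [9];  common shape = (3, 2, 2, 1, 1)

Row-insert the values π_1, π_2, … into P one at a time, bumping the leftmost entry strictly greater than the inserted value down to the next row. The recording tableau Q records, in position (i, j), the step at which that cell was added to P.
  Insert 2 (step 1): P = [2];  Q = [1]
  Insert 8 (step 2): P = [2, 8];  Q = [1, 2]
  Insert 9 (step 3): P = [2, 8, 9];  Q = [1, 2, 3]
  Insert 4 (step 4): P = [2, 4, 9] / [8];  Q = [1, 2, 3] / [4]
  Insert 3 (step 5): P = [2, 3, 9] / [4] / [8];  Q = [1, 2, 3] / [4] / [5]
  Insert 7 (step 6): P = [2, 3, 7] / [4, 9] / [8];  Q = [1, 2, 3] / [4, 6] / [5]
  Insert 6 (step 7): P = [2, 3, 6] / [4, 7] / [8, 9];  Q = [1, 2, 3] / [4, 6] / [5, 7]
  Insert 5 (step 8): P = [2, 3, 5] / [4, 6] / [7, 9] / [8];  Q = [1, 2, 3] / [4, 6] / [5, 7] / [8]
  Insert 1 (step 9): P = [1, 3, 5] / [2, 6] / [4, 9] / [7] / [8];  Q = [1, 2, 3] / [4, 6] / [5, 7] / [8] / [9]
Final shape: (3, 2, 2, 1, 1).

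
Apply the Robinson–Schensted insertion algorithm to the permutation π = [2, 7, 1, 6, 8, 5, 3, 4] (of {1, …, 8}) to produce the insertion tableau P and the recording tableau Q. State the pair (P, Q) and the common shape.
P = [1, 3, 4] / [2, 5, 8] / [6] / [7];  Q = [1, 2, 5] / [3, 4, 8] / [6] / [7];  common shape = (3, 3, 1, 1)

Row-insert the values π_1, π_2, … into P one at a time, bumping the leftmost entry strictly greater than the inserted value down to the next row. The recording tableau Q records, in position (i, j), the step at which that cell was added to P.
  Insert 2 (step 1): P = [2];  Q = [1]
  Insert 7 (step 2): P = [2, 7];  Q = [1, 2]
  Insert 1 (step 3): P = [1, 7] / [2];  Q = [1, 2] / [3]
  Insert 6 (step 4): P = [1, 6] / [2, 7];  Q = [1, 2] / [3, 4]
  Insert 8 (step 5): P = [1, 6, 8] / [2, 7];  Q = [1, 2, 5] / [3, 4]
  Insert 5 (step 6): P = [1, 5, 8] / [2, 6] / [7];  Q = [1, 2, 5] / [3, 4] / [6]
  Insert 3 (step 7): P = [1, 3, 8] / [2, 5] / [6] / [7];  Q = [1, 2, 5] / [3, 4] / [6] / [7]
  Insert 4 (step 8): P = [1, 3, 4] / [2, 5, 8] / [6] / [7];  Q = [1, 2, 5] / [3, 4, 8] / [6] / [7]
Final shape: (3, 3, 1, 1).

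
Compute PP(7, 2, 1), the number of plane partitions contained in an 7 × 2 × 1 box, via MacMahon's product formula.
PP(7, 2, 1) = 36

Evaluate the triple product over i = 1..7, j = 1..2, k = 1..1. The factors are (2/1) · (3/2) · (3/2) · (4/3) · (4/3) · (5/4) · (5/4) · (6/5) · … (14 factors total). The numerators and denominators telescope so the product is an integer; carrying out the multiplication exactly gives PP(7, 2, 1) = 36.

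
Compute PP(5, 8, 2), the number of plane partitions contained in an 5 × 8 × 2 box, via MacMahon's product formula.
PP(5, 8, 2) = 429429

Evaluate the triple product over i = 1..5, j = 1..8, k = 1..2. The factors are (2/1) · (3/2) · (3/2) · (4/3) · (4/3) · (5/4) · (5/4) · (6/5) · … (80 factors total). The numerators and denominators telescope so the product is an integer; carrying out the multiplication exactly gives PP(5, 8, 2) = 429429.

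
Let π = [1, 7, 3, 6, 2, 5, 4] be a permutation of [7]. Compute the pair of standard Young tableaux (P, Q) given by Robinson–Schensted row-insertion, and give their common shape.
P = [1, 2, 4] / [3, 5] / [6] / [7];  Q = [1, 2, 4] / [3, 6] / [5] / [7];  common shape = (3, 2, 1, 1)

Row-insert the values π_1, π_2, … into P one at a time, bumping the leftmost entry strictly greater than the inserted value down to the next row. The recording tableau Q records, in position (i, j), the step at which that cell was added to P.
  Insert 1 (step 1): P = [1];  Q = [1]
  Insert 7 (step 2): P = [1, 7];  Q = [1, 2]
  Insert 3 (step 3): P = [1, 3] / [7];  Q = [1, 2] / [3]
  Insert 6 (step 4): P = [1, 3, 6] / [7];  Q = [1, 2, 4] / [3]
  Insert 2 (step 5): P = [1, 2, 6] / [3] / [7];  Q = [1, 2, 4] / [3] / [5]
  Insert 5 (step 6): P = [1, 2, 5] / [3, 6] / [7];  Q = [1, 2, 4] / [3, 6] / [5]
  Insert 4 (step 7): P = [1, 2, 4] / [3, 5] / [6] / [7];  Q = [1, 2, 4] / [3, 6] / [5] / [7]
Final shape: (3, 2, 1, 1).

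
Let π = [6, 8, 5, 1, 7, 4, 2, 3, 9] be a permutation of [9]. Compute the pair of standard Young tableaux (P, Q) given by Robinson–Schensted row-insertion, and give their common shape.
P = [1, 2, 3, 9] / [4, 7] / [5, 8] / [6];  Q = [1, 2, 8, 9] / [3, 5] / [4, 6] / [7];  common shape = (4, 2, 2, 1)

Row-insert the values π_1, π_2, … into P one at a time, bumping the leftmost entry strictly greater than the inserted value down to the next row. The recording tableau Q records, in position (i, j), the step at which that cell was added to P.
  Insert 6 (step 1): P = [6];  Q = [1]
  Insert 8 (step 2): P = [6, 8];  Q = [1, 2]
  Insert 5 (step 3): P = [5, 8] / [6];  Q = [1, 2] / [3]
  Insert 1 (step 4): P = [1, 8] / [5] / [6];  Q = [1, 2] / [3] / [4]
  Insert 7 (step 5): P = [1, 7] / [5, 8] / [6];  Q = [1, 2] / [3, 5] / [4]
  Insert 4 (step 6): P = [1, 4] / [5, 7] / [6, 8];  Q = [1, 2] / [3, 5] / [4, 6]
  Insert 2 (step 7): P = [1, 2] / [4, 7] / [5, 8] / [6];  Q = [1, 2] / [3, 5] / [4, 6] / [7]
  Insert 3 (step 8): P = [1, 2, 3] / [4, 7] / [5, 8] / [6];  Q = [1, 2, 8] / [3, 5] / [4, 6] / [7]
  Insert 9 (step 9): P = [1, 2, 3, 9] / [4, 7] / [5, 8] / [6];  Q = [1, 2, 8, 9] / [3, 5] / [4, 6] / [7]
Final shape: (4, 2, 2, 1).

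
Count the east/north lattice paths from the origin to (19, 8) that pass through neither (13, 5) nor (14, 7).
Number of paths = 956907

Inclusion–exclusion. Total paths: C(27, 19) = 2220075. Through P₁: C(18, 13)·C(9, 6) = 719712. Through P₂: C(21, 14)·C(6, 5) = 697680. Since P₁ is strictly southwest of P₂, a monotone path through both must visit P₁ then P₂; paths through both = C(18, 13)·C(3, 1)·C(6, 5) = 154224. Avoid both = 2220075 − 719712 − 697680 + 154224 = 956907.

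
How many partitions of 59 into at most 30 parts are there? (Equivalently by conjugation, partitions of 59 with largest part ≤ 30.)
p(59, parts ≤ 30) = 813360

Use the recurrence p(n, m) = p(n, m−1) + p(n−m, m): either the largest part is < m (count p(n, m−1)) or the largest part is exactly m (remove one copy of m, count p(n−m, m)). With p(0, ·) = 1 this gives p(59, parts ≤ 30) = 813360. (By conjugating Young diagrams, this also counts partitions of 59 into at most 30 parts.)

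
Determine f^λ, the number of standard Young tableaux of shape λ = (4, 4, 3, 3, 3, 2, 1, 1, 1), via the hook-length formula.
# SYT of shape (4, 4, 3, 3, 3, 2, 1, 1, 1) = 465585120

Hook-length formula: f^λ = n! / Π hook(c), product over all cells c of the Young diagram. For λ = (4, 4, 3, 3, 3, 2, 1, 1, 1), n = 22 boxes. Hook lengths by row (left-to-right, top-to-bottom): [12, 8, 6, 2]; [11, 7, 5, 1]; [9, 5, 3]; [8, 4, 2]; [7, 3, 1]; [5, 1]; [3]; [2]; [1]. Product of hooks = 2414168064000. So f^λ = 22! / 2414168064000 = 1124000727777607680000 / 2414168064000 = 465585120.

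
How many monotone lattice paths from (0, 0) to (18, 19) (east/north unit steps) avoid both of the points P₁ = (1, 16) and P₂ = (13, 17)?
Number of paths = 15157660311

Inclusion–exclusion. Total paths: C(37, 18) = 17672631900. Through P₁: C(17, 1)·C(20, 17) = 19380. Through P₂: C(30, 13)·C(7, 5) = 2514956850. Since P₁ is strictly southwest of P₂, a monotone path through both must visit P₁ then P₂; paths through both = C(17, 1)·C(13, 12)·C(7, 5) = 4641. Avoid both = 17672631900 − 19380 − 2514956850 + 4641 = 15157660311.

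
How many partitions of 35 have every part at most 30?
p(35, parts ≤ 30) = 14871

Use the recurrence p(n, m) = p(n, m−1) + p(n−m, m): either the largest part is < m (count p(n, m−1)) or the largest part is exactly m (remove one copy of m, count p(n−m, m)). With p(0, ·) = 1 this gives p(35, parts ≤ 30) = 14871. (By conjugating Young diagrams, this also counts partitions of 35 into at most 30 parts.)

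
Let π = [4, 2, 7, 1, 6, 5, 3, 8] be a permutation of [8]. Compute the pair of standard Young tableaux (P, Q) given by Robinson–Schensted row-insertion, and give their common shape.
P = [1, 3, 8] / [2, 5] / [4, 6] / [7];  Q = [1, 3, 8] / [2, 5] / [4, 6] / [7];  common shape = (3, 2, 2, 1)

Row-insert the values π_1, π_2, … into P one at a time, bumping the leftmost entry strictly greater than the inserted value down to the next row. The recording tableau Q records, in position (i, j), the step at which that cell was added to P.
  Insert 4 (step 1): P = [4];  Q = [1]
  Insert 2 (step 2): P = [2] / [4];  Q = [1] / [2]
  Insert 7 (step 3): P = [2, 7] / [4];  Q = [1, 3] / [2]
  Insert 1 (step 4): P = [1, 7] / [2] / [4];  Q = [1, 3] / [2] / [4]
  Insert 6 (step 5): P = [1, 6] / [2, 7] / [4];  Q = [1, 3] / [2, 5] / [4]
  Insert 5 (step 6): P = [1, 5] / [2, 6] / [4, 7];  Q = [1, 3] / [2, 5] / [4, 6]
  Insert 3 (step 7): P = [1, 3] / [2, 5] / [4, 6] / [7];  Q = [1, 3] / [2, 5] / [4, 6] / [7]
  Insert 8 (step 8): P = [1, 3, 8] / [2, 5] / [4, 6] / [7];  Q = [1, 3, 8] / [2, 5] / [4, 6] / [7]
Final shape: (3, 2, 2, 1).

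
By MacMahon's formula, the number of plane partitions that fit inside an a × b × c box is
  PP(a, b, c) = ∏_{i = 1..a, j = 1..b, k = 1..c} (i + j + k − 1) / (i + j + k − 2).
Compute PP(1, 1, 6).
PP(1, 1, 6) = 7

Evaluate the triple product over i = 1..1, j = 1..1, k = 1..6. The factors are (2/1) · (3/2) · (4/3) · (5/4) · (6/5) · (7/6). The numerators and denominators telescope so the product is an integer; carrying out the multiplication exactly gives PP(1, 1, 6) = 7.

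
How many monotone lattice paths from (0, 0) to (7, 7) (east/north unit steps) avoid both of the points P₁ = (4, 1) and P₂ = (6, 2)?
Number of paths = 2934

Inclusion–exclusion. Total paths: C(14, 7) = 3432. Through P₁: C(5, 4)·C(9, 3) = 420. Through P₂: C(8, 6)·C(6, 1) = 168. Since P₁ is strictly southwest of P₂, a monotone path through both must visit P₁ then P₂; paths through both = C(5, 4)·C(3, 2)·C(6, 1) = 90. Avoid both = 3432 − 420 − 168 + 90 = 2934.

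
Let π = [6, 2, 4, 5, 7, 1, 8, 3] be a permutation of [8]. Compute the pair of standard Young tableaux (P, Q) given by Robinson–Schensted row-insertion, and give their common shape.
P = [1, 3, 5, 7, 8] / [2, 4] / [6];  Q = [1, 3, 4, 5, 7] / [2, 8] / [6];  common shape = (5, 2, 1)

Row-insert the values π_1, π_2, … into P one at a time, bumping the leftmost entry strictly greater than the inserted value down to the next row. The recording tableau Q records, in position (i, j), the step at which that cell was added to P.
  Insert 6 (step 1): P = [6];  Q = [1]
  Insert 2 (step 2): P = [2] / [6];  Q = [1] / [2]
  Insert 4 (step 3): P = [2, 4] / [6];  Q = [1, 3] / [2]
  Insert 5 (step 4): P = [2, 4, 5] / [6];  Q = [1, 3, 4] / [2]
  Insert 7 (step 5): P = [2, 4, 5, 7] / [6];  Q = [1, 3, 4, 5] / [2]
  Insert 1 (step 6): P = [1, 4, 5, 7] / [2] / [6];  Q = [1, 3, 4, 5] / [2] / [6]
  Insert 8 (step 7): P = [1, 4, 5, 7, 8] / [2] / [6];  Q = [1, 3, 4, 5, 7] / [2] / [6]
  Insert 3 (step 8): P = [1, 3, 5, 7, 8] / [2, 4] / [6];  Q = [1, 3, 4, 5, 7] / [2, 8] / [6]
Final shape: (5, 2, 1).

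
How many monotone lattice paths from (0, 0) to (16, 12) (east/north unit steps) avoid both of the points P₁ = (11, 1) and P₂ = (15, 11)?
Number of paths = 14941043

Inclusion–exclusion. Total paths: C(28, 16) = 30421755. Through P₁: C(12, 11)·C(16, 5) = 52416. Through P₂: C(26, 15)·C(2, 1) = 15452320. Since P₁ is strictly southwest of P₂, a monotone path through both must visit P₁ then P₂; paths through both = C(12, 11)·C(14, 4)·C(2, 1) = 24024. Avoid both = 30421755 − 52416 − 15452320 + 24024 = 14941043.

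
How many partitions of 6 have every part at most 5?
p(6, parts ≤ 5) = 10

Partitions of 6 with all parts ≤ 5: 5+1, 4+2, 4+1+1, 3+3, 3+2+1, 3+1+1+1, 2+2+2, 2+2+1+1, 2+1+1+1+1, 1+1+1+1+1+1. Count = 10.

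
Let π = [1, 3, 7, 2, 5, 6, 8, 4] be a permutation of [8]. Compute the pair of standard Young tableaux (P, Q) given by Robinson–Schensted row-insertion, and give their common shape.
P = [1, 2, 4, 6, 8] / [3, 5] / [7];  Q = [1, 2, 3, 6, 7] / [4, 5] / [8];  common shape = (5, 2, 1)

Row-insert the values π_1, π_2, … into P one at a time, bumping the leftmost entry strictly greater than the inserted value down to the next row. The recording tableau Q records, in position (i, j), the step at which that cell was added to P.
  Insert 1 (step 1): P = [1];  Q = [1]
  Insert 3 (step 2): P = [1, 3];  Q = [1, 2]
  Insert 7 (step 3): P = [1, 3, 7];  Q = [1, 2, 3]
  Insert 2 (step 4): P = [1, 2, 7] / [3];  Q = [1, 2, 3] / [4]
  Insert 5 (step 5): P = [1, 2, 5] / [3, 7];  Q = [1, 2, 3] / [4, 5]
  Insert 6 (step 6): P = [1, 2, 5, 6] / [3, 7];  Q = [1, 2, 3, 6] / [4, 5]
  Insert 8 (step 7): P = [1, 2, 5, 6, 8] / [3, 7];  Q = [1, 2, 3, 6, 7] / [4, 5]
  Insert 4 (step 8): P = [1, 2, 4, 6, 8] / [3, 5] / [7];  Q = [1, 2, 3, 6, 7] / [4, 5] / [8]
Final shape: (5, 2, 1).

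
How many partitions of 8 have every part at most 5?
p(8, parts ≤ 5) = 18

Partitions of 8 with all parts ≤ 5: 5+3, 5+2+1, 5+1+1+1, 4+4, 4+3+1, 4+2+2, 4+2+1+1, 4+1+1+1+1, 3+3+2, 3+3+1+1, 3+2+2+1, 3+2+1+1+1, 3+1+1+1+1+1, 2+2+2+2, 2+2+2+1+1, 2+2+1+1+1+1, 2+1+1+1+1+1+1, 1+1+1+1+1+1+1+1. Count = 18.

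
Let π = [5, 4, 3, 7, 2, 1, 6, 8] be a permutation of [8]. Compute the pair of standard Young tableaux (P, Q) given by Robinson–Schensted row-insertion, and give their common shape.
P = [1, 6, 8] / [2, 7] / [3] / [4] / [5];  Q = [1, 4, 8] / [2, 7] / [3] / [5] / [6];  common shape = (3, 2, 1, 1, 1)

Row-insert the values π_1, π_2, … into P one at a time, bumping the leftmost entry strictly greater than the inserted value down to the next row. The recording tableau Q records, in position (i, j), the step at which that cell was added to P.
  Insert 5 (step 1): P = [5];  Q = [1]
  Insert 4 (step 2): P = [4] / [5];  Q = [1] / [2]
  Insert 3 (step 3): P = [3] / [4] / [5];  Q = [1] / [2] / [3]
  Insert 7 (step 4): P = [3, 7] / [4] / [5];  Q = [1, 4] / [2] / [3]
  Insert 2 (step 5): P = [2, 7] / [3] / [4] / [5];  Q = [1, 4] / [2] / [3] / [5]
  Insert 1 (step 6): P = [1, 7] / [2] / [3] / [4] / [5];  Q = [1, 4] / [2] / [3] / [5] / [6]
  Insert 6 (step 7): P = [1, 6] / [2, 7] / [3] / [4] / [5];  Q = [1, 4] / [2, 7] / [3] / [5] / [6]
  Insert 8 (step 8): P = [1, 6, 8] / [2, 7] / [3] / [4] / [5];  Q = [1, 4, 8] / [2, 7] / [3] / [5] / [6]
Final shape: (3, 2, 1, 1, 1).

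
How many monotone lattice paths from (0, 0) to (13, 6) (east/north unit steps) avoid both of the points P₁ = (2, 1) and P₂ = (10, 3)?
Number of paths = 11008

Inclusion–exclusion. Total paths: C(19, 13) = 27132. Through P₁: C(3, 2)·C(16, 11) = 13104. Through P₂: C(13, 10)·C(6, 3) = 5720. Since P₁ is strictly southwest of P₂, a monotone path through both must visit P₁ then P₂; paths through both = C(3, 2)·C(10, 8)·C(6, 3) = 2700. Avoid both = 27132 − 13104 − 5720 + 2700 = 11008.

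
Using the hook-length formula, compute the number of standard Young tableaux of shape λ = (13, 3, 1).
# SYT of shape (13, 3, 1) = 5236

Hook-length formula: f^λ = n! / Π hook(c), product over all cells c of the Young diagram. For λ = (13, 3, 1), n = 17 boxes. Hook lengths by row (left-to-right, top-to-bottom): [15, 13, 12, 10, 9, 8, 7, 6, 5, 4, 3, 2, 1]; [4, 2, 1]; [1]. Product of hooks = 67931136000. So f^λ = 17! / 67931136000 = 355687428096000 / 67931136000 = 5236.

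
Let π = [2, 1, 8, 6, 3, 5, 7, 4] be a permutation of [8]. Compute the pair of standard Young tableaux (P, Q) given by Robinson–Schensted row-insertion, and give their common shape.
P = [1, 3, 4, 7] / [2, 5] / [6] / [8];  Q = [1, 3, 6, 7] / [2, 4] / [5] / [8];  common shape = (4, 2, 1, 1)

Row-insert the values π_1, π_2, … into P one at a time, bumping the leftmost entry strictly greater than the inserted value down to the next row. The recording tableau Q records, in position (i, j), the step at which that cell was added to P.
  Insert 2 (step 1): P = [2];  Q = [1]
  Insert 1 (step 2): P = [1] / [2];  Q = [1] / [2]
  Insert 8 (step 3): P = [1, 8] / [2];  Q = [1, 3] / [2]
  Insert 6 (step 4): P = [1, 6] / [2, 8];  Q = [1, 3] / [2, 4]
  Insert 3 (step 5): P = [1, 3] / [2, 6] / [8];  Q = [1, 3] / [2, 4] / [5]
  Insert 5 (step 6): P = [1, 3, 5] / [2, 6] / [8];  Q = [1, 3, 6] / [2, 4] / [5]
  Insert 7 (step 7): P = [1, 3, 5, 7] / [2, 6] / [8];  Q = [1, 3, 6, 7] / [2, 4] / [5]
  Insert 4 (step 8): P = [1, 3, 4, 7] / [2, 5] / [6] / [8];  Q = [1, 3, 6, 7] / [2, 4] / [5] / [8]
Final shape: (4, 2, 1, 1).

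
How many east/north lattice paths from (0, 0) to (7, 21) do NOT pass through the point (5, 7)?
Number of paths = 1089000

Total paths from (0, 0) to (7, 21): C(28, 7) = 1184040. Paths through (5, 7): (paths (0, 0) → (5, 7)) × (paths (5, 7) → (7, 21)) = C(12, 5) · C(16, 2) = 792 · 120 = 95040. Avoidance count = 1184040 − 95040 = 1089000.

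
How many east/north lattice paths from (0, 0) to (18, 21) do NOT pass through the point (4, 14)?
Number of paths = 62003327190

Total paths from (0, 0) to (18, 21): C(39, 18) = 62359143990. Paths through (4, 14): (paths (0, 0) → (4, 14)) × (paths (4, 14) → (18, 21)) = C(18, 4) · C(21, 14) = 3060 · 116280 = 355816800. Avoidance count = 62359143990 − 355816800 = 62003327190.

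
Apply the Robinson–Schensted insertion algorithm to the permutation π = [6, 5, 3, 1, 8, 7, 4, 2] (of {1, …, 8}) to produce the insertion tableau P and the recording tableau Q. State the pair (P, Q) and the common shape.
P = [1, 2] / [3, 4] / [5, 7] / [6, 8];  Q = [1, 5] / [2, 6] / [3, 7] / [4, 8];  common shape = (2, 2, 2, 2)

Row-insert the values π_1, π_2, … into P one at a time, bumping the leftmost entry strictly greater than the inserted value down to the next row. The recording tableau Q records, in position (i, j), the step at which that cell was added to P.
  Insert 6 (step 1): P = [6];  Q = [1]
  Insert 5 (step 2): P = [5] / [6];  Q = [1] / [2]
  Insert 3 (step 3): P = [3] / [5] / [6];  Q = [1] / [2] / [3]
  Insert 1 (step 4): P = [1] / [3] / [5] / [6];  Q = [1] / [2] / [3] / [4]
  Insert 8 (step 5): P = [1, 8] / [3] / [5] / [6];  Q = [1, 5] / [2] / [3] / [4]
  Insert 7 (step 6): P = [1, 7] / [3, 8] / [5] / [6];  Q = [1, 5] / [2, 6] / [3] / [4]
  Insert 4 (step 7): P = [1, 4] / [3, 7] / [5, 8] / [6];  Q = [1, 5] / [2, 6] / [3, 7] / [4]
  Insert 2 (step 8): P = [1, 2] / [3, 4] / [5, 7] / [6, 8];  Q = [1, 5] / [2, 6] / [3, 7] / [4, 8]
Final shape: (2, 2, 2, 2).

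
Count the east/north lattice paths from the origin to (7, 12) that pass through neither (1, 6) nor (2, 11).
Number of paths = 43704

Inclusion–exclusion. Total paths: C(19, 7) = 50388. Through P₁: C(7, 1)·C(12, 6) = 6468. Through P₂: C(13, 2)·C(6, 5) = 468. Since P₁ is strictly southwest of P₂, a monotone path through both must visit P₁ then P₂; paths through both = C(7, 1)·C(6, 1)·C(6, 5) = 252. Avoid both = 50388 − 6468 − 468 + 252 = 43704.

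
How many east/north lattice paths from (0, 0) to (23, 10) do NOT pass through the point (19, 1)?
Number of paths = 92546740

Total paths from (0, 0) to (23, 10): C(33, 23) = 92561040. Paths through (19, 1): (paths (0, 0) → (19, 1)) × (paths (19, 1) → (23, 10)) = C(20, 19) · C(13, 4) = 20 · 715 = 14300. Avoidance count = 92561040 − 14300 = 92546740.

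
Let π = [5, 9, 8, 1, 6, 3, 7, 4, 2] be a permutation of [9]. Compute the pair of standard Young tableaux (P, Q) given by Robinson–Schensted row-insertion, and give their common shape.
P = [1, 2, 4] / [3, 6, 7] / [5] / [8] / [9];  Q = [1, 2, 7] / [3, 5, 8] / [4] / [6] / [9];  common shape = (3, 3, 1, 1, 1)

Row-insert the values π_1, π_2, … into P one at a time, bumping the leftmost entry strictly greater than the inserted value down to the next row. The recording tableau Q records, in position (i, j), the step at which that cell was added to P.
  Insert 5 (step 1): P = [5];  Q = [1]
  Insert 9 (step 2): P = [5, 9];  Q = [1, 2]
  Insert 8 (step 3): P = [5, 8] / [9];  Q = [1, 2] / [3]
  Insert 1 (step 4): P = [1, 8] / [5] / [9];  Q = [1, 2] / [3] / [4]
  Insert 6 (step 5): P = [1, 6] / [5, 8] / [9];  Q = [1, 2] / [3, 5] / [4]
  Insert 3 (step 6): P = [1, 3] / [5, 6] / [8] / [9];  Q = [1, 2] / [3, 5] / [4] / [6]
  Insert 7 (step 7): P = [1, 3, 7] / [5, 6] / [8] / [9];  Q = [1, 2, 7] / [3, 5] / [4] / [6]
  Insert 4 (step 8): P = [1, 3, 4] / [5, 6, 7] / [8] / [9];  Q = [1, 2, 7] / [3, 5, 8] / [4] / [6]
  Insert 2 (step 9): P = [1, 2, 4] / [3, 6, 7] / [5] / [8] / [9];  Q = [1, 2, 7] / [3, 5, 8] / [4] / [6] / [9]
Final shape: (3, 3, 1, 1, 1).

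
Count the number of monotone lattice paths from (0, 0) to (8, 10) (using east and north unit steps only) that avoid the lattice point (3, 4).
Number of paths = 27588

Total paths from (0, 0) to (8, 10): C(18, 8) = 43758. Paths through (3, 4): (paths (0, 0) → (3, 4)) × (paths (3, 4) → (8, 10)) = C(7, 3) · C(11, 5) = 35 · 462 = 16170. Avoidance count = 43758 − 16170 = 27588.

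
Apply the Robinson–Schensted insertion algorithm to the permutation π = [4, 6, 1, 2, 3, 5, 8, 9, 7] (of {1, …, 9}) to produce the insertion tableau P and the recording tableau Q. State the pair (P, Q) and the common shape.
P = [1, 2, 3, 5, 7, 9] / [4, 6, 8];  Q = [1, 2, 5, 6, 7, 8] / [3, 4, 9];  common shape = (6, 3)

Row-insert the values π_1, π_2, … into P one at a time, bumping the leftmost entry strictly greater than the inserted value down to the next row. The recording tableau Q records, in position (i, j), the step at which that cell was added to P.
  Insert 4 (step 1): P = [4];  Q = [1]
  Insert 6 (step 2): P = [4, 6];  Q = [1, 2]
  Insert 1 (step 3): P = [1, 6] / [4];  Q = [1, 2] / [3]
  Insert 2 (step 4): P = [1, 2] / [4, 6];  Q = [1, 2] / [3, 4]
  Insert 3 (step 5): P = [1, 2, 3] / [4, 6];  Q = [1, 2, 5] / [3, 4]
  Insert 5 (step 6): P = [1, 2, 3, 5] / [4, 6];  Q = [1, 2, 5, 6] / [3, 4]
  Insert 8 (step 7): P = [1, 2, 3, 5, 8] / [4, 6];  Q = [1, 2, 5, 6, 7] / [3, 4]
  Insert 9 (step 8): P = [1, 2, 3, 5, 8, 9] / [4, 6];  Q = [1, 2, 5, 6, 7, 8] / [3, 4]
  Insert 7 (step 9): P = [1, 2, 3, 5, 7, 9] / [4, 6, 8];  Q = [1, 2, 5, 6, 7, 8] / [3, 4, 9]
Final shape: (6, 3).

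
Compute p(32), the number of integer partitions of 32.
p(32) = 8349

Compute p(n) via the recurrence p(n, m) = p(n, m−1) + p(n−m, m), where p(n, m) counts partitions of n with all parts ≤ m and p(n) = p(n, n). The base cases are p(0, m) = 1 and p(n, 0) = 0 for n > 0. Filling the table yields p(32) = 8349. (Euler's pentagonal recurrence is an alternative.)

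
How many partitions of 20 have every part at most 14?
p(20, parts ≤ 14) = 608

Use the recurrence p(n, m) = p(n, m−1) + p(n−m, m): either the largest part is < m (count p(n, m−1)) or the largest part is exactly m (remove one copy of m, count p(n−m, m)). With p(0, ·) = 1 this gives p(20, parts ≤ 14) = 608. (By conjugating Young diagrams, this also counts partitions of 20 into at most 14 parts.)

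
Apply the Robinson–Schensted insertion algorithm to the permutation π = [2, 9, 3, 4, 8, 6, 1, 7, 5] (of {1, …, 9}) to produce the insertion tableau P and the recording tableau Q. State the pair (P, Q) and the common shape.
P = [1, 3, 4, 5, 7] / [2, 6] / [8] / [9];  Q = [1, 2, 4, 5, 8] / [3, 9] / [6] / [7];  common shape = (5, 2, 1, 1)

Row-insert the values π_1, π_2, … into P one at a time, bumping the leftmost entry strictly greater than the inserted value down to the next row. The recording tableau Q records, in position (i, j), the step at which that cell was added to P.
  Insert 2 (step 1): P = [2];  Q = [1]
  Insert 9 (step 2): P = [2, 9];  Q = [1, 2]
  Insert 3 (step 3): P = [2, 3] / [9];  Q = [1, 2] / [3]
  Insert 4 (step 4): P = [2, 3, 4] / [9];  Q = [1, 2, 4] / [3]
  Insert 8 (step 5): P = [2, 3, 4, 8] / [9];  Q = [1, 2, 4, 5] / [3]
  Insert 6 (step 6): P = [2, 3, 4, 6] / [8] / [9];  Q = [1, 2, 4, 5] / [3] / [6]
  Insert 1 (step 7): P = [1, 3, 4, 6] / [2] / [8] / [9];  Q = [1, 2, 4, 5] / [3] / [6] / [7]
  Insert 7 (step 8): P = [1, 3, 4, 6, 7] / [2] / [8] / [9];  Q = [1, 2, 4, 5, 8] / [3] / [6] / [7]
  Insert 5 (step 9): P = [1, 3, 4, 5, 7] / [2, 6] / [8] / [9];  Q = [1, 2, 4, 5, 8] / [3, 9] / [6] / [7]
Final shape: (5, 2, 1, 1).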